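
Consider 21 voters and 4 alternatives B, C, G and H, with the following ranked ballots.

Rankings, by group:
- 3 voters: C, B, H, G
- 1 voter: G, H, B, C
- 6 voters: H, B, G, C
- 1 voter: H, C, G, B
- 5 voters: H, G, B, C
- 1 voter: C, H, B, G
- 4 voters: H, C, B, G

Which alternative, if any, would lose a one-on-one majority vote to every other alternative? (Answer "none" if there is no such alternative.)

Pairwise majorities:
B vs C: B is ranked higher on 1+6+5 = 12 ballots, C on 9. B wins 12–9.
B vs G: B wins 14–7.
B vs H: B is ranked higher on 3 ballots, H on 18. H wins 18–3.
C vs G: 9 to 12, G.
C–H: H 17–4.
G vs H: H, 20–1.
C is beaten in every head-to-head and is the Condorcet loser.

C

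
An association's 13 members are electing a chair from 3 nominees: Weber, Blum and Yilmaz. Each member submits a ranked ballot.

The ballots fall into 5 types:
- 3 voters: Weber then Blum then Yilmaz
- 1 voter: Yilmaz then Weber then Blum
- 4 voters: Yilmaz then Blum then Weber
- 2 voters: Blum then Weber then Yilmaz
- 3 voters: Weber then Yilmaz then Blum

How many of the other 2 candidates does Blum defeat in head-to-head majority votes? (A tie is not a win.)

0

Blum against each rival (13 voters):
Blum–Weber: Weber 7–6.
Blum vs Yilmaz: Blum is ranked higher on 3+2 = 5 ballots, Yilmaz on 8. Yilmaz wins 8–5.
Blum beats no one; loses to Weber, Yilmaz — 0 pairwise wins.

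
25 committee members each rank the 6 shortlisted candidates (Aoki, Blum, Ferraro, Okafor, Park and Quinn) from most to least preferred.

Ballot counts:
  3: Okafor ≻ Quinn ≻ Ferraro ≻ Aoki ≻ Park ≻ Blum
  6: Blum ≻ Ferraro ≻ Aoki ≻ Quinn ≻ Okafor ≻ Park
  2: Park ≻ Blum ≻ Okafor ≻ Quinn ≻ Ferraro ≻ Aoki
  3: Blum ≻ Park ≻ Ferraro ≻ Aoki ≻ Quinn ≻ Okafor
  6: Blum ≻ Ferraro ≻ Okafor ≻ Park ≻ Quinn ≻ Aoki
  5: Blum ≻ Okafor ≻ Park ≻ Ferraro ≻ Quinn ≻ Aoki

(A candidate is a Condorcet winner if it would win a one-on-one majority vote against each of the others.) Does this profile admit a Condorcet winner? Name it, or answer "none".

Pairwise majorities:
Aoki vs Blum: 3 for Aoki, 22 for Blum — Blum by 22–3.
Aoki vs Ferraro: Aoki preferred on 0 ballots; Ferraro wins 25–0.
Aoki vs Okafor: 9 to 16, Okafor.
Aoki vs Park: Aoki is ranked higher on 3+6 = 9 ballots, Park on 16. Park wins 16–9.
Aoki vs Quinn: 9 to 16, Quinn.
Blum vs Ferraro: 6+2+3+6+5 = 22 for Blum, 3 for Ferraro — Blum by 22–3.
Blum vs Okafor: Blum is ranked higher on 6+2+3+6+5 = 22 ballots, Okafor on 3. Blum wins 22–3.
Blum vs Park: 20 to 5, Blum.
Blum vs Quinn: 22 to 3, Blum.
Ferraro vs Okafor: Ferraro preferred on 6+3+6 = 15 ballots; Ferraro wins 15–10.
Ferraro vs Park: 15 to 10, Ferraro.
Ferraro vs Quinn: 6+3+6+5 = 20 for Ferraro, 5 for Quinn — Ferraro by 20–5.
Okafor vs Park: 3+6+6+5 = 20 for Okafor, 5 for Park — Okafor by 20–5.
Okafor vs Quinn: 16 to 9, Okafor.
Park vs Quinn: 16 to 9, Park.
Blum beats each of Aoki, Ferraro, Okafor, Park, Quinn — Blum is the Condorcet winner.

Blum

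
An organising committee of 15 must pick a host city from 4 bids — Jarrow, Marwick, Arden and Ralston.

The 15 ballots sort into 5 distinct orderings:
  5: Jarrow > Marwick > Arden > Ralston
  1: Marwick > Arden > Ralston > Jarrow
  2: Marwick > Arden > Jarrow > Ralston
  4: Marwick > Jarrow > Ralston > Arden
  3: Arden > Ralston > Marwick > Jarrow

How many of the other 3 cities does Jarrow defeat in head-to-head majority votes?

2

Jarrow against each rival (15 organisers):
Jarrow vs Marwick: Jarrow is ranked higher on 5 ballots, Marwick on 10. Marwick wins 10–5.
Jarrow vs Arden: Jarrow, 9–6.
Jarrow vs Ralston: Jarrow preferred on 5+2+4 = 11 ballots; Jarrow wins 11–4.
Jarrow beats Arden, Ralston; loses to Marwick — 2 pairwise wins.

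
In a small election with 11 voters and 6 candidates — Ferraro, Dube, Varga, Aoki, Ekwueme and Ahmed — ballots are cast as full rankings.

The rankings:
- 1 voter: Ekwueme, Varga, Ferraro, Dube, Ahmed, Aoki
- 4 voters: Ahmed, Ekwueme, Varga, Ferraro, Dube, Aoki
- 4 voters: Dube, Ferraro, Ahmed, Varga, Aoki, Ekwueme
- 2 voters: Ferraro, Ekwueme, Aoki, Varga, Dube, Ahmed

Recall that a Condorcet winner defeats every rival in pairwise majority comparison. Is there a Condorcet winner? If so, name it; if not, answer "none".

Head-to-head results (11 voters):
Ferraro vs Dube: Ferraro is ranked higher on 1+4+2 = 7 ballots, Dube on 4. Ferraro wins 7–4.
Ferraro vs Varga: 4+2 = 6 for Ferraro, 5 for Varga — Ferraro by 6–5.
Ferraro vs Aoki: 1+4+4+2 = 11 for Ferraro, 0 for Aoki — Ferraro by 11–0.
Ferraro vs Ekwueme: 4+2 = 6 for Ferraro, 5 for Ekwueme — Ferraro by 6–5.
Ferraro vs Ahmed: Ferraro preferred on 1+4+2 = 7 ballots; Ferraro wins 7–4.
Dube vs Varga: 4 for Dube, 7 for Varga — Varga by 7–4.
Dube vs Aoki: 1+4+4 = 9 for Dube, 2 for Aoki — Dube by 9–2.
Dube vs Ekwueme: Dube is ranked higher on 4 ballots, Ekwueme on 7. Ekwueme wins 7–4.
Dube vs Ahmed: 7 to 4, Dube.
Varga vs Aoki: 9 to 2, Varga.
Varga vs Ekwueme: 4 to 7, Ekwueme.
Varga vs Ahmed: Varga preferred on 1+2 = 3 ballots; Ahmed wins 8–3.
Aoki vs Ekwueme: 4 for Aoki, 7 for Ekwueme — Ekwueme by 7–4.
Aoki vs Ahmed: Aoki is ranked higher on 2 ballots, Ahmed on 9. Ahmed wins 9–2.
Ekwueme vs Ahmed: Ekwueme is ranked higher on 1+2 = 3 ballots, Ahmed on 8. Ahmed wins 8–3.
Ferraro beats each of Dube, Varga, Aoki, Ekwueme, Ahmed — Ferraro is the Condorcet winner.

Ferraro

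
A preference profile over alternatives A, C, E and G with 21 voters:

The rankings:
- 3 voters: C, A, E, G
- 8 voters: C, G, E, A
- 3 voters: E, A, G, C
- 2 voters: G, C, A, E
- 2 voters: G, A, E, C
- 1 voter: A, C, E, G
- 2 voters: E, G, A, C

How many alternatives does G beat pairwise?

G against each rival (21 voters):
G vs A: G wins 14–7.
G vs C: G preferred on 3+2+2+2 = 9 ballots; C wins 12–9.
G vs E: G is ranked higher on 8+2+2 = 12 ballots, E on 9. G wins 12–9.
G beats A, E; loses to C — 2 pairwise wins.

2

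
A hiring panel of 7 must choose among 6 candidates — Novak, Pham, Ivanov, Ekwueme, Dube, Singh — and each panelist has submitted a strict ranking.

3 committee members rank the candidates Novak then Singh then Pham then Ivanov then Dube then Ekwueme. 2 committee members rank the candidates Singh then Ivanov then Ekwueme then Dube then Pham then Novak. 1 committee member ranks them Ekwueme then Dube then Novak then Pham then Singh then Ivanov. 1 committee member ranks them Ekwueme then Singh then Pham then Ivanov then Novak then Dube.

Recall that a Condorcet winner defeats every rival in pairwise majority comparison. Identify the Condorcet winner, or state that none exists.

none

Pairwise majorities:
Novak vs Pham: Novak, 4–3.
Novak vs Ivanov: Novak is ranked higher on 3+1 = 4 ballots, Ivanov on 3. Novak wins 4–3.
Novak vs Ekwueme: 3 to 4, Ekwueme.
Novak vs Dube: Novak wins 4–3.
Novak vs Singh: Novak wins 4–3.
Pham vs Ivanov: Pham is ranked higher on 3+1+1 = 5 ballots, Ivanov on 2. Pham wins 5–2.
Pham vs Ekwueme: Pham preferred on 3 ballots; Ekwueme wins 4–3.
Pham vs Dube: 4 to 3, Pham.
Pham vs Singh: 1 to 6, Singh.
Ivanov vs Ekwueme: Ivanov wins 5–2.
Ivanov vs Dube: Ivanov preferred on 3+2+1 = 6 ballots; Ivanov wins 6–1.
Ivanov vs Singh: 0 for Ivanov, 7 for Singh — Singh by 7–0.
Ekwueme vs Dube: 4 to 3, Ekwueme.
Ekwueme vs Singh: Singh, 5–2.
Dube–Singh: Singh 6–1.
Every candidate loses at least once (Novak loses to Ekwueme; Pham loses to Novak; Ivanov loses to Novak; Ekwueme loses to Ivanov; Dube loses to Novak; Singh loses to Novak). The majority relation contains the cycle Novak > Ivanov > Ekwueme > Novak, so there is no Condorcet winner.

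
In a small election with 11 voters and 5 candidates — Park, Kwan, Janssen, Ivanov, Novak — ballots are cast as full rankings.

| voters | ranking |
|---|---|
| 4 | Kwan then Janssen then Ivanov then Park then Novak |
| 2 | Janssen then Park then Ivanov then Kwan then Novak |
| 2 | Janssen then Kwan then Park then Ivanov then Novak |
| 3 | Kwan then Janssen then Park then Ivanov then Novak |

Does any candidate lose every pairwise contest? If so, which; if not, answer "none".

Pairwise majorities:
Park vs Kwan: Park preferred on 2 ballots; Kwan wins 9–2.
Park–Janssen: Janssen 11–0.
Park vs Ivanov: Park, 7–4.
Park vs Novak: Park wins 11–0.
Kwan vs Janssen: 7 to 4, Kwan.
Kwan vs Ivanov: Kwan wins 9–2.
Kwan vs Novak: Kwan, 11–0.
Janssen vs Ivanov: Janssen, 11–0.
Janssen vs Novak: Janssen preferred on 4+2+2+3 = 11 ballots; Janssen wins 11–0.
Ivanov vs Novak: Ivanov is ranked higher on 4+2+2+3 = 11 ballots, Novak on 0. Ivanov wins 11–0.
Novak loses to every other candidate — it is the Condorcet loser.

Novak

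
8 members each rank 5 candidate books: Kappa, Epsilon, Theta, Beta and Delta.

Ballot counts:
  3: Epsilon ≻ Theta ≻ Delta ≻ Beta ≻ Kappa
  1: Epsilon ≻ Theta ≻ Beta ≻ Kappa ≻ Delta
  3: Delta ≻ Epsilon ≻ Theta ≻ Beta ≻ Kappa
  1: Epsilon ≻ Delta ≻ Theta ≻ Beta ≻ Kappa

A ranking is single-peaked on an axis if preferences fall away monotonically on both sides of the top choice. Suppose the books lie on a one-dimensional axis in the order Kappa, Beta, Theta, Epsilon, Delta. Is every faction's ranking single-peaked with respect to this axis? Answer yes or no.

yes

Axis positions: Kappa=1, Beta=2, Theta=3, Epsilon=4, Delta=5.
Faction 1 (peak Epsilon at position 4): ranking walks positions 4-3-5-2-1, expanding outward from the peak — single-peaked.
Faction 2 (peak Epsilon at position 4): ranking walks positions 4-3-2-1-5, expanding outward from the peak — single-peaked.
Faction 3 (peak Delta at position 5): ranking walks positions 5-4-3-2-1, expanding outward from the peak — single-peaked.
Faction 4 (peak Epsilon at position 4): ranking walks positions 4-5-3-2-1, expanding outward from the peak — single-peaked.
Every ranking is single-peaked on this axis.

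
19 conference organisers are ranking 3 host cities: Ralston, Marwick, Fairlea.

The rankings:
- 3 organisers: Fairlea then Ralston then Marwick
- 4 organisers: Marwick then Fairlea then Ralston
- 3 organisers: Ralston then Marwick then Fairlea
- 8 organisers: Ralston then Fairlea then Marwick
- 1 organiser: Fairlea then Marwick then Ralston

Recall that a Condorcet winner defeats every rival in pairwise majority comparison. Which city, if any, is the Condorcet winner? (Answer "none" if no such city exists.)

Ralston

Head-to-head results (19 organisers):
Ralston vs Marwick: Ralston preferred on 3+3+8 = 14 ballots; Ralston wins 14–5.
Ralston vs Fairlea: 3+8 = 11 for Ralston, 8 for Fairlea — Ralston by 11–8.
Marwick vs Fairlea: Marwick preferred on 4+3 = 7 ballots; Fairlea wins 12–7.
Ralston beats each of Marwick, Fairlea — Ralston is the Condorcet winner.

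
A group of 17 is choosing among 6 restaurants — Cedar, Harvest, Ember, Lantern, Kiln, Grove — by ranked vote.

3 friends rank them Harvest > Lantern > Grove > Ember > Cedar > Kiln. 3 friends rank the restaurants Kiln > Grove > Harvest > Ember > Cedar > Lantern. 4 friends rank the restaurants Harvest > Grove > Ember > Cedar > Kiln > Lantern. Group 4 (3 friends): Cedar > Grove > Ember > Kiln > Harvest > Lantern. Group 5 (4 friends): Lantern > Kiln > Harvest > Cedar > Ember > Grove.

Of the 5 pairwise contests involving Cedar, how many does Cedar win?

2

Cedar against each rival (17 friends):
Cedar vs Harvest: Harvest wins 14–3.
Cedar vs Ember: Ember wins 10–7.
Cedar vs Lantern: Cedar is ranked higher on 3+4+3 = 10 ballots, Lantern on 7. Cedar wins 10–7.
Cedar vs Kiln: Cedar wins 10–7.
Cedar vs Grove: Grove wins 10–7.
Cedar beats Lantern, Kiln; loses to Harvest, Ember, Grove — 2 pairwise wins.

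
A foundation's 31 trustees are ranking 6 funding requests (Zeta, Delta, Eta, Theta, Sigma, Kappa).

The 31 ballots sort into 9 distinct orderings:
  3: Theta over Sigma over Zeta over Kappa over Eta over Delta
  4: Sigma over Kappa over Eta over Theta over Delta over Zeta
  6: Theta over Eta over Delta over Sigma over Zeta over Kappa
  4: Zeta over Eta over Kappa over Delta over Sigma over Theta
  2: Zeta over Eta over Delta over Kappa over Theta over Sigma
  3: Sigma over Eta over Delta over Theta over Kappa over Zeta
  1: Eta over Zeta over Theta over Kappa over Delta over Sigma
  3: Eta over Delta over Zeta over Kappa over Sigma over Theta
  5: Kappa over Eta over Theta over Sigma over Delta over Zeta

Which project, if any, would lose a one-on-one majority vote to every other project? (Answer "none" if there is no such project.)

none

Head-to-head results (31 reviewers):
Zeta vs Delta: Delta, 21–10.
Zeta vs Eta: Eta wins 22–9.
Zeta vs Theta: Zeta is ranked higher on 4+2+1+3 = 10 ballots, Theta on 21. Theta wins 21–10.
Zeta vs Sigma: 10 to 21, Sigma.
Zeta vs Kappa: 3+6+4+2+1+3 = 19 for Zeta, 12 for Kappa — Zeta by 19–12.
Delta vs Eta: Eta wins 31–0.
Delta vs Theta: 4+2+3+3 = 12 for Delta, 19 for Theta — Theta by 19–12.
Delta–Sigma: Delta 16–15.
Delta vs Kappa: Kappa, 17–14.
Eta vs Theta: Eta, 22–9.
Eta vs Sigma: 6+4+2+1+3+5 = 21 for Eta, 10 for Sigma — Eta by 21–10.
Eta vs Kappa: Eta is ranked higher on 6+4+2+3+1+3 = 19 ballots, Kappa on 12. Eta wins 19–12.
Theta–Sigma: Theta 17–14.
Theta vs Kappa: 13 to 18, Kappa.
Sigma–Kappa: Sigma 16–15.
No project is winless: Zeta beats Kappa; Delta beats Zeta; Eta beats Zeta; Theta beats Zeta; Sigma beats Zeta; Kappa beats Delta. There is no Condorcet loser.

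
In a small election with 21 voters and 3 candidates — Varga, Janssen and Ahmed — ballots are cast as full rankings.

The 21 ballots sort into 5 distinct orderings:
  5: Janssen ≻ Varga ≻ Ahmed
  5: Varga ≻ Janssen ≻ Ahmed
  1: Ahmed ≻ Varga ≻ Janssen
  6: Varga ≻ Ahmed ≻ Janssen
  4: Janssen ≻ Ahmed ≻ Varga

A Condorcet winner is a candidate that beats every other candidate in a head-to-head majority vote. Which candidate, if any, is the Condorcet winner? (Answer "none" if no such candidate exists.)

Head-to-head results (21 voters):
Varga vs Janssen: Varga is ranked higher on 5+1+6 = 12 ballots, Janssen on 9. Varga wins 12–9.
Varga vs Ahmed: Varga is ranked higher on 5+5+6 = 16 ballots, Ahmed on 5. Varga wins 16–5.
Janssen vs Ahmed: 14 to 7, Janssen.
Varga beats each of Janssen, Ahmed — Varga is the Condorcet winner.

Varga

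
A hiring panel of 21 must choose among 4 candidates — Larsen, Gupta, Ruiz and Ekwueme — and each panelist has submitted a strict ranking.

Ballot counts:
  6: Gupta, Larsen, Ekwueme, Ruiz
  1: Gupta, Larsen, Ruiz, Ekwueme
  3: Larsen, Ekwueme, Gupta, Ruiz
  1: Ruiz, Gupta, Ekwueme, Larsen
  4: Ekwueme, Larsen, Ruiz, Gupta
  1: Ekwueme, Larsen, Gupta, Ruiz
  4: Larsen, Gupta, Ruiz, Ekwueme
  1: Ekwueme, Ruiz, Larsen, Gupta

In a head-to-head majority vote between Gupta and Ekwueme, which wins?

Gupta

Ballots ranking Gupta above Ekwueme: 6 + 1 + 1 + 4 = 12.
Ballots ranking Ekwueme above Gupta: 21 − 12 = 9.
Gupta wins the head-to-head 12–9.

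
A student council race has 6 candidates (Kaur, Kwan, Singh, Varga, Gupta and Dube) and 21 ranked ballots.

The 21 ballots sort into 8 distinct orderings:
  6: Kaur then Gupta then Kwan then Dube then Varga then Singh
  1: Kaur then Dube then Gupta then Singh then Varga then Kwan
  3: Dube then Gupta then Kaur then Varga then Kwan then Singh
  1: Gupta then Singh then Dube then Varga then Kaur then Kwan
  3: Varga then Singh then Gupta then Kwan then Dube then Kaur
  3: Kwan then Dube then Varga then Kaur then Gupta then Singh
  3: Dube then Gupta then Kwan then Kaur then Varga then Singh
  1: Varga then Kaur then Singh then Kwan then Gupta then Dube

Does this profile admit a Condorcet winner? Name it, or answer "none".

none

Head-to-head results (21 voters):
Kaur vs Kwan: Kaur wins 12–9.
Kaur vs Singh: Kaur, 17–4.
Kaur vs Varga: 6+1+3+3 = 13 for Kaur, 8 for Varga — Kaur by 13–8.
Kaur vs Gupta: Kaur, 11–10.
Kaur–Dube: Dube 13–8.
Kwan vs Singh: Kwan is ranked higher on 6+3+3+3 = 15 ballots, Singh on 6. Kwan wins 15–6.
Kwan vs Varga: Kwan wins 12–9.
Kwan vs Gupta: Kwan preferred on 3+1 = 4 ballots; Gupta wins 17–4.
Kwan vs Dube: Kwan wins 13–8.
Singh vs Varga: Singh preferred on 1+1 = 2 ballots; Varga wins 19–2.
Singh–Gupta: Gupta 17–4.
Singh vs Dube: Singh preferred on 1+3+1 = 5 ballots; Dube wins 16–5.
Varga vs Gupta: Gupta wins 14–7.
Varga vs Dube: Dube wins 17–4.
Gupta vs Dube: Gupta, 11–10.
No candidate is unbeaten: Kaur loses to Dube; Kwan loses to Kaur; Singh loses to Kaur; Varga loses to Kaur; Gupta loses to Kaur; Dube loses to Kwan. In particular Kaur > Kwan > Dube > Kaur is a majority cycle — no Condorcet winner exists.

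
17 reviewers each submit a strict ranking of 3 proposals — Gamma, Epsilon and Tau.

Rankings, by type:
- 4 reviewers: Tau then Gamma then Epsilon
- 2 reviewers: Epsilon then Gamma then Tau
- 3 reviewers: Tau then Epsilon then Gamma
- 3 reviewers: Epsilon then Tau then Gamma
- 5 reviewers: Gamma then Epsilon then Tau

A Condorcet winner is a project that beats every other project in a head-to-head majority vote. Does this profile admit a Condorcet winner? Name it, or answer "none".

none

Check each pair by majority over 17 ballots:
Gamma vs Epsilon: 4+5 = 9 for Gamma, 8 for Epsilon — Gamma by 9–8.
Gamma vs Tau: 7 to 10, Tau.
Epsilon vs Tau: Epsilon is ranked higher on 2+3+5 = 10 ballots, Tau on 7. Epsilon wins 10–7.
Each project drops at least one matchup (Gamma loses to Tau; Epsilon loses to Gamma; Tau loses to Epsilon); the cycle Gamma > Epsilon > Tau > Gamma rules out a Condorcet winner.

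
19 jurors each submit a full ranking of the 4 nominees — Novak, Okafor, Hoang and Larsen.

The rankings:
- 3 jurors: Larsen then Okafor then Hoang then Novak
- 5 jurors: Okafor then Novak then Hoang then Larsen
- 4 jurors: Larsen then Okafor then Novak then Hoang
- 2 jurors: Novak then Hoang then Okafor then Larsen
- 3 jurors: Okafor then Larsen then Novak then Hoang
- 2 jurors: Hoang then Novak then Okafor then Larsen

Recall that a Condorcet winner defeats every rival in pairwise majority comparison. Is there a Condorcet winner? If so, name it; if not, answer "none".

Check each pair by majority over 19 ballots:
Novak vs Okafor: Novak is ranked higher on 2+2 = 4 ballots, Okafor on 15. Okafor wins 15–4.
Novak vs Hoang: 14 to 5, Novak.
Novak vs Larsen: 5+2+2 = 9 for Novak, 10 for Larsen — Larsen by 10–9.
Okafor vs Hoang: Okafor is ranked higher on 3+5+4+3 = 15 ballots, Hoang on 4. Okafor wins 15–4.
Okafor vs Larsen: 12 to 7, Okafor.
Hoang vs Larsen: Hoang preferred on 5+2+2 = 9 ballots; Larsen wins 10–9.
Only Okafor has no losses; Okafor is the Condorcet winner.

Okafor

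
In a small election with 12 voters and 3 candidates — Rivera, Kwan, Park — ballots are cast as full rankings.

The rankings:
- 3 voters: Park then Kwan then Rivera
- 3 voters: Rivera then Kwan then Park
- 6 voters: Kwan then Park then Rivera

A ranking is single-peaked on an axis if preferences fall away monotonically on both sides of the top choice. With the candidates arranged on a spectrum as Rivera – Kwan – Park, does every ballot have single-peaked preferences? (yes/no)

yes

Axis positions: Rivera=1, Kwan=2, Park=3.
Group 1 (peak Park at position 3): ranking walks positions 3-2-1, expanding outward from the peak — single-peaked.
Group 2 (peak Rivera at position 1): ranking walks positions 1-2-3, expanding outward from the peak — single-peaked.
Group 3 (peak Kwan at position 2): ranking walks positions 2-3-1, expanding outward from the peak — single-peaked.
Every ranking is single-peaked on this axis.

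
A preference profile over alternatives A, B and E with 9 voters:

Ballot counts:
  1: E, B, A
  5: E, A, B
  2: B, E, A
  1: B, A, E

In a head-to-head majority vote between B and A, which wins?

Ballots ranking B above A: 1 + 2 + 1 = 4.
Ballots ranking A above B: 9 − 4 = 5.
A wins the head-to-head 5–4.

A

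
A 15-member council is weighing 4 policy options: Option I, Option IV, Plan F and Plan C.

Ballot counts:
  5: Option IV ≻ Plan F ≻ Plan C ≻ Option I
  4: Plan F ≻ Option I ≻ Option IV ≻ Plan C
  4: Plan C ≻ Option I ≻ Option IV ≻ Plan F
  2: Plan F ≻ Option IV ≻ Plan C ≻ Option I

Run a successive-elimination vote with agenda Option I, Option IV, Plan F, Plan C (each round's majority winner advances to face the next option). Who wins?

Round 1: Option I vs Option IV — 8–7, Option I advances.
Round 2: Option I vs Plan F — 4–11, Plan F advances.
Round 3: Plan F vs Plan C — 11–4, Plan F advances.
Plan F survives the agenda.

Plan F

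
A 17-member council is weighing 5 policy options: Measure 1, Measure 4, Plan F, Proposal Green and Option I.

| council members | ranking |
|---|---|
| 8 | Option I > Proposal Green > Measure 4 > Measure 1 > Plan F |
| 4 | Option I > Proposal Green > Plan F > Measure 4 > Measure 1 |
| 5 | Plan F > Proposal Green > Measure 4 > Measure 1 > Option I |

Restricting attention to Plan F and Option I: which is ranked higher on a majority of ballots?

Option I

Ballots ranking Plan F above Option I: 5.
Ballots ranking Option I above Plan F: 17 − 5 = 12.
Option I wins the head-to-head 12–5.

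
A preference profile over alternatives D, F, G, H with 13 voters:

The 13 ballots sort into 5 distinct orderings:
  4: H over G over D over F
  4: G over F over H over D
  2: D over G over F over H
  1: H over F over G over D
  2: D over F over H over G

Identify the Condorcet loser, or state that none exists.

none

Pairwise majorities:
D vs F: D wins 8–5.
D vs G: G wins 9–4.
D–H: H 9–4.
F vs G: G, 10–3.
F–H: F 8–5.
G vs H: H, 7–6.
No alternative is winless: D beats F; F beats H; G beats D; H beats D. There is no Condorcet loser.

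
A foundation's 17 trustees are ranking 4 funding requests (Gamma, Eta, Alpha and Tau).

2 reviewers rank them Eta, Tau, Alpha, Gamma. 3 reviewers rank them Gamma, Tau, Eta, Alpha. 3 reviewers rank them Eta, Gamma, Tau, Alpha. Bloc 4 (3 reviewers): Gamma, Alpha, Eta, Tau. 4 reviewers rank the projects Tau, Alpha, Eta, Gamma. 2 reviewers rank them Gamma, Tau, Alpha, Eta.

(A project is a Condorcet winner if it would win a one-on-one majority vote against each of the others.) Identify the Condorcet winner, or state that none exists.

Pairwise majorities:
Gamma vs Eta: Eta wins 9–8.
Gamma vs Alpha: Gamma wins 11–6.
Gamma–Tau: Gamma 11–6.
Eta vs Alpha: 8 to 9, Alpha.
Eta vs Tau: Tau wins 9–8.
Alpha vs Tau: Alpha preferred on 3 ballots; Tau wins 14–3.
No project is unbeaten: Gamma loses to Eta; Eta loses to Alpha; Alpha loses to Gamma; Tau loses to Gamma. In particular Gamma > Alpha > Eta > Gamma is a majority cycle — no Condorcet winner exists.

none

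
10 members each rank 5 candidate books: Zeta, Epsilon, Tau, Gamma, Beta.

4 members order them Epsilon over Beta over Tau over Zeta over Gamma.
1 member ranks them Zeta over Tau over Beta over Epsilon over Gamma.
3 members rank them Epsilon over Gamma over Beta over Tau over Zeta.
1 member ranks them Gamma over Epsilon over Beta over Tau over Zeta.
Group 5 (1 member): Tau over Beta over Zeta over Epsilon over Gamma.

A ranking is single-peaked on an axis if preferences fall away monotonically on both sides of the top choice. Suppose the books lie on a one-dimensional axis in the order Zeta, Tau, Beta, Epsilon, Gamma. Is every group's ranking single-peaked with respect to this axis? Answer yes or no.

yes

Axis positions: Zeta=1, Tau=2, Beta=3, Epsilon=4, Gamma=5.
Group 1 (peak Epsilon at position 4): ranking walks positions 4-3-2-1-5, expanding outward from the peak — single-peaked.
Group 2 (peak Zeta at position 1): ranking walks positions 1-2-3-4-5, expanding outward from the peak — single-peaked.
Group 3 (peak Epsilon at position 4): ranking walks positions 4-5-3-2-1, expanding outward from the peak — single-peaked.
Group 4 (peak Gamma at position 5): ranking walks positions 5-4-3-2-1, expanding outward from the peak — single-peaked.
Group 5 (peak Tau at position 2): ranking walks positions 2-3-1-4-5, expanding outward from the peak — single-peaked.
Every ranking is single-peaked on this axis.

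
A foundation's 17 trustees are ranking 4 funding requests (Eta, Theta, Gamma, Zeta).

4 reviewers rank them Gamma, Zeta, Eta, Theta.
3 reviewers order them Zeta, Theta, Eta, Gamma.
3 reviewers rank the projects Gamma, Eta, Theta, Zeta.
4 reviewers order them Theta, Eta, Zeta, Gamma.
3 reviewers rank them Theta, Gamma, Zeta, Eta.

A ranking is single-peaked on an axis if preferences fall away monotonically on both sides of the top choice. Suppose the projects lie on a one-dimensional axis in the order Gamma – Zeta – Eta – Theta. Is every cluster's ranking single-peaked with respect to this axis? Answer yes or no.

no

Axis positions: Gamma=1, Zeta=2, Eta=3, Theta=4.
Cluster 1 (peak Gamma at position 1): ranking walks positions 1-2-3-4, expanding outward from the peak — single-peaked.
Cluster 2: ranking walks positions 2-4-3-1; Theta is ranked above Eta even though Eta lies between Theta and the peak Zeta on the axis — preferences dip and rise again. Not single-peaked.
Cluster 3: ranking walks positions 1-3-4-2; Eta is ranked above Zeta even though Zeta lies between Eta and the peak Gamma on the axis — preferences dip and rise again. Not single-peaked.
Cluster 4 (peak Theta at position 4): ranking walks positions 4-3-2-1, expanding outward from the peak — single-peaked.
Cluster 5: ranking walks positions 4-1-2-3; Gamma is ranked above Eta even though Eta lies between Gamma and the peak Theta on the axis — preferences dip and rise again. Not single-peaked.
Cluster 2 violates single-peakedness, so the profile is not single-peaked on this axis.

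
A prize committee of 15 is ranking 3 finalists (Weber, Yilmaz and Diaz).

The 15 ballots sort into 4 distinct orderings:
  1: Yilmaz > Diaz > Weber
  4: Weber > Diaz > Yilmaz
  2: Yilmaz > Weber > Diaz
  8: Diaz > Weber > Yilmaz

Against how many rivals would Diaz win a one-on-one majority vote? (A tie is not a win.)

2

Diaz against each rival (15 jurors):
Diaz vs Weber: Diaz wins 9–6.
Diaz vs Yilmaz: Diaz preferred on 4+8 = 12 ballots; Diaz wins 12–3.
Diaz beats Weber, Yilmaz — 2 pairwise wins.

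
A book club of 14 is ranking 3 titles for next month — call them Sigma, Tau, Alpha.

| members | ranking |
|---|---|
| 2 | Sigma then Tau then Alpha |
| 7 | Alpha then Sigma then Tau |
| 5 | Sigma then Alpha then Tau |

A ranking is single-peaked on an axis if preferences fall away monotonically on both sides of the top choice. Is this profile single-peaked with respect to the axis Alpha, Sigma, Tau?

Axis positions: Alpha=1, Sigma=2, Tau=3.
Faction 1 (peak Sigma at position 2): ranking walks positions 2-3-1, expanding outward from the peak — single-peaked.
Faction 2 (peak Alpha at position 1): ranking walks positions 1-2-3, expanding outward from the peak — single-peaked.
Faction 3 (peak Sigma at position 2): ranking walks positions 2-1-3, expanding outward from the peak — single-peaked.
Every ranking is single-peaked on this axis.

yes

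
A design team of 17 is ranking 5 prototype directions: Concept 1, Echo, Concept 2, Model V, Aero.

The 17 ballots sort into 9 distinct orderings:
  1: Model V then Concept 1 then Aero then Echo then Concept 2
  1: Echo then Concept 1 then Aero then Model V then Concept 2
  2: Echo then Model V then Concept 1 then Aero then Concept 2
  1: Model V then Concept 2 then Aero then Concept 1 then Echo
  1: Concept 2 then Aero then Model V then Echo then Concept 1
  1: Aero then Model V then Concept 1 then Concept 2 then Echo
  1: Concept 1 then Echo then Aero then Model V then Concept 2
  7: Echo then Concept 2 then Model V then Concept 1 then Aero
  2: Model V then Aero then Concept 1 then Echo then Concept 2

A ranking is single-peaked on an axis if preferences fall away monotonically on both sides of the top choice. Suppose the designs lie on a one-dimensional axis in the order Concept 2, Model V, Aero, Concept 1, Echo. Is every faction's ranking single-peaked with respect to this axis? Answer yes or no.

no

Axis positions: Concept 2=1, Model V=2, Aero=3, Concept 1=4, Echo=5.
Faction 1: ranking walks positions 2-4-3-5-1; Concept 1 is ranked above Aero even though Aero lies between Concept 1 and the peak Model V on the axis — preferences dip and rise again. Not single-peaked.
Faction 2 (peak Echo at position 5): ranking walks positions 5-4-3-2-1, expanding outward from the peak — single-peaked.
Faction 3: ranking walks positions 5-2-4-3-1; Model V is ranked above Concept 1 even though Concept 1 lies between Model V and the peak Echo on the axis — preferences dip and rise again. Not single-peaked.
Faction 4 (peak Model V at position 2): ranking walks positions 2-1-3-4-5, expanding outward from the peak — single-peaked.
Faction 5: ranking walks positions 1-3-2-5-4; Aero is ranked above Model V even though Model V lies between Aero and the peak Concept 2 on the axis — preferences dip and rise again. Not single-peaked.
Faction 6 (peak Aero at position 3): ranking walks positions 3-2-4-1-5, expanding outward from the peak — single-peaked.
Faction 7 (peak Concept 1 at position 4): ranking walks positions 4-5-3-2-1, expanding outward from the peak — single-peaked.
Faction 8: ranking walks positions 5-1-2-4-3; Concept 2 is ranked above Concept 1 even though Concept 1 lies between Concept 2 and the peak Echo on the axis — preferences dip and rise again. Not single-peaked.
Faction 9 (peak Model V at position 2): ranking walks positions 2-3-4-5-1, expanding outward from the peak — single-peaked.
Faction 1 violates single-peakedness, so the profile is not single-peaked on this axis.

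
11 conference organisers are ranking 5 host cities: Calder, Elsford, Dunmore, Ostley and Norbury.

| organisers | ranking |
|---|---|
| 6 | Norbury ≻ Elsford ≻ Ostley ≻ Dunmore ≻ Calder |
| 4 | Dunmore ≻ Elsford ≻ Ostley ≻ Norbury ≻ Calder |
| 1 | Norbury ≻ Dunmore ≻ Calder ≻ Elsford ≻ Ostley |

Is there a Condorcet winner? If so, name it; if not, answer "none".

Norbury

Check each pair by majority over 11 ballots:
Calder–Elsford: Elsford 10–1.
Calder–Dunmore: Dunmore 11–0.
Calder–Ostley: Ostley 10–1.
Calder vs Norbury: Norbury, 11–0.
Elsford vs Dunmore: Elsford, 6–5.
Elsford–Ostley: Elsford 11–0.
Elsford vs Norbury: Norbury, 7–4.
Dunmore vs Ostley: Ostley, 6–5.
Dunmore vs Norbury: Norbury, 7–4.
Ostley vs Norbury: Norbury, 7–4.
Norbury beats each of Calder, Elsford, Dunmore, Ostley — Norbury is the Condorcet winner.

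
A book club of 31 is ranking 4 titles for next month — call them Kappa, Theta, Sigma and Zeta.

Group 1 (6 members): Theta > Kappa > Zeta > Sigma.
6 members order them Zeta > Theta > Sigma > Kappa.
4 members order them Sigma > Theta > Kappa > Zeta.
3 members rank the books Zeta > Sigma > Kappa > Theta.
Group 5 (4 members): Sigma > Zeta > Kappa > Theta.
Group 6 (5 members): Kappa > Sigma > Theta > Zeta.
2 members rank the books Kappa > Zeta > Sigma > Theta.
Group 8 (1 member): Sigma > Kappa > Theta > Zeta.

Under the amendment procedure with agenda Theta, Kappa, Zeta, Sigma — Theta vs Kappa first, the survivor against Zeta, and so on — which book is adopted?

Sigma

Round 1: Theta vs Kappa — 16–15, Theta advances.
Round 2: Theta vs Zeta — 16–15, Theta advances.
Round 3: Theta vs Sigma — 12–19, Sigma advances.
Sigma survives the agenda.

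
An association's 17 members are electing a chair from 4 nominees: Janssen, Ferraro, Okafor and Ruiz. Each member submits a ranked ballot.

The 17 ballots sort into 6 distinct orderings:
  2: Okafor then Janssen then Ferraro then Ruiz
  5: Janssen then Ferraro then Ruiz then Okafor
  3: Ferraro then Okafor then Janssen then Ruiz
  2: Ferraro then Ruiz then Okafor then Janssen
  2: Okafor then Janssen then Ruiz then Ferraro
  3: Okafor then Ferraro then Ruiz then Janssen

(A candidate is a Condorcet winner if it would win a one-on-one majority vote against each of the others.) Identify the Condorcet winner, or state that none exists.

Head-to-head results (17 voters):
Janssen vs Ferraro: Janssen wins 9–8.
Janssen vs Okafor: Okafor wins 12–5.
Janssen vs Ruiz: Janssen, 12–5.
Ferraro vs Okafor: Ferraro wins 10–7.
Ferraro vs Ruiz: Ferraro, 15–2.
Okafor vs Ruiz: Okafor wins 10–7.
Each candidate drops at least one matchup (Janssen loses to Okafor; Ferraro loses to Janssen; Okafor loses to Ferraro; Ruiz loses to Janssen); the cycle Janssen > Ferraro > Okafor > Janssen rules out a Condorcet winner.

none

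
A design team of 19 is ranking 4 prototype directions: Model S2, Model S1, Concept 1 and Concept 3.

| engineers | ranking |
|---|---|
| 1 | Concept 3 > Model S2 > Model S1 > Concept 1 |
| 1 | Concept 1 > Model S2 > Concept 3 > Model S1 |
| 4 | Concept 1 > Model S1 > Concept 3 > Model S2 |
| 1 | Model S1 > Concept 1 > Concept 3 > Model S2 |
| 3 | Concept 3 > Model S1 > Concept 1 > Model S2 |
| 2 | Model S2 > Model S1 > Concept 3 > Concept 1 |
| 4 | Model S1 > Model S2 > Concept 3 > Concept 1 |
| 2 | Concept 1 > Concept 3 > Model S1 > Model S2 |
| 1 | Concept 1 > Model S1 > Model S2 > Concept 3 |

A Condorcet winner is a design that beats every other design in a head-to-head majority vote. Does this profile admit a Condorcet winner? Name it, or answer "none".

Check each pair by majority over 19 ballots:
Model S2 vs Model S1: 1+1+2 = 4 for Model S2, 15 for Model S1 — Model S1 by 15–4.
Model S2 vs Concept 1: 7 to 12, Concept 1.
Model S2 vs Concept 3: Model S2 is ranked higher on 1+2+4+1 = 8 ballots, Concept 3 on 11. Concept 3 wins 11–8.
Model S1 vs Concept 1: Model S1 preferred on 1+1+3+2+4 = 11 ballots; Model S1 wins 11–8.
Model S1 vs Concept 3: Model S1 preferred on 4+1+2+4+1 = 12 ballots; Model S1 wins 12–7.
Concept 1 vs Concept 3: 9 to 10, Concept 3.
Only Model S1 has no losses; Model S1 is the Condorcet winner.

Model S1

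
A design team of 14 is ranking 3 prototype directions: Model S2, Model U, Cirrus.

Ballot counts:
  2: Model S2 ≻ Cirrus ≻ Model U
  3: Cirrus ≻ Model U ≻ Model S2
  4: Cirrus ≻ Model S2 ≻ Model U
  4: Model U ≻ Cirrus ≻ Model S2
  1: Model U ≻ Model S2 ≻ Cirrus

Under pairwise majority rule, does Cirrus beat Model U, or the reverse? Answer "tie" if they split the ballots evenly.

Cirrus

Ballots ranking Cirrus above Model U: 2 + 3 + 4 = 9.
Ballots ranking Model U above Cirrus: 14 − 9 = 5.
Cirrus wins the head-to-head 9–5.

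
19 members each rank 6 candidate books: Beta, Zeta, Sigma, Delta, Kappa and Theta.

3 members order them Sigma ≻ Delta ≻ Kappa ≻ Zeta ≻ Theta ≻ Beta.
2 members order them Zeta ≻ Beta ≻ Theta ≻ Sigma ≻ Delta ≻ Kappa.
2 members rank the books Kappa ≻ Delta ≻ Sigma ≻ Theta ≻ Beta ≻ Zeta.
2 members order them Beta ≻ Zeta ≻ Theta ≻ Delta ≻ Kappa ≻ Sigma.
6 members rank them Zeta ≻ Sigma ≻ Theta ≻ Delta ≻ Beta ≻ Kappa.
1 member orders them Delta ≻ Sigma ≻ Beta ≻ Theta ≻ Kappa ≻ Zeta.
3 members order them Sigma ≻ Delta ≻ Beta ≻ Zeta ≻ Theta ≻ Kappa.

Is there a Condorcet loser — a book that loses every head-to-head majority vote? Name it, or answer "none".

Kappa

Pairwise majorities:
Beta vs Zeta: 8 to 11, Zeta.
Beta vs Sigma: Sigma, 15–4.
Beta–Delta: Delta 15–4.
Beta vs Kappa: 14 to 5, Beta.
Beta vs Theta: 2+2+1+3 = 8 for Beta, 11 for Theta — Theta by 11–8.
Zeta vs Sigma: Zeta preferred on 2+2+6 = 10 ballots; Zeta wins 10–9.
Zeta vs Delta: Zeta wins 10–9.
Zeta vs Kappa: Zeta preferred on 2+2+6+3 = 13 ballots; Zeta wins 13–6.
Zeta vs Theta: 16 to 3, Zeta.
Sigma–Delta: Sigma 14–5.
Sigma vs Kappa: 3+2+6+1+3 = 15 for Sigma, 4 for Kappa — Sigma by 15–4.
Sigma vs Theta: 3+2+6+1+3 = 15 for Sigma, 4 for Theta — Sigma by 15–4.
Delta vs Kappa: Delta preferred on 3+2+2+6+1+3 = 17 ballots; Delta wins 17–2.
Delta vs Theta: Theta wins 10–9.
Kappa vs Theta: 5 to 14, Theta.
Kappa loses to every other book — it is the Condorcet loser.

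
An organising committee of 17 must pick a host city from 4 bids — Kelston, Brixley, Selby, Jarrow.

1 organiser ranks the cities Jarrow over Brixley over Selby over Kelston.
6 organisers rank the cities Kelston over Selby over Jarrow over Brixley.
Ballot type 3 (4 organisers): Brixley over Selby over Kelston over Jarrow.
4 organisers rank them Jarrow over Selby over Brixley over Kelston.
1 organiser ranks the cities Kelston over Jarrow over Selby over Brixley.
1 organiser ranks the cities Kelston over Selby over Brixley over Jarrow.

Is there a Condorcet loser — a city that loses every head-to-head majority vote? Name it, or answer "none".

Head-to-head results (17 organisers):
Kelston vs Brixley: Kelston is ranked higher on 6+1+1 = 8 ballots, Brixley on 9. Brixley wins 9–8.
Kelston vs Selby: Selby, 9–8.
Kelston vs Jarrow: Kelston preferred on 6+4+1+1 = 12 ballots; Kelston wins 12–5.
Brixley vs Selby: 5 to 12, Selby.
Brixley–Jarrow: Jarrow 12–5.
Selby–Jarrow: Selby 11–6.
No city is winless: Kelston beats Jarrow; Brixley beats Kelston; Selby beats Kelston; Jarrow beats Brixley. There is no Condorcet loser.

none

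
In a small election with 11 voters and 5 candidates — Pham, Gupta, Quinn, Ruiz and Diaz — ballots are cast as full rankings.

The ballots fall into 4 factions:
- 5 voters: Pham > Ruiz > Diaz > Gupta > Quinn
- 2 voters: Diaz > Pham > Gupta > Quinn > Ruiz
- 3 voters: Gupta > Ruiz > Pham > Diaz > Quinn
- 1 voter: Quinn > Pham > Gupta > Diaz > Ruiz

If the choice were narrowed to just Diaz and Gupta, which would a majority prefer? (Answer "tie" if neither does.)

Ballots ranking Diaz above Gupta: 5 + 2 = 7.
Ballots ranking Gupta above Diaz: 11 − 7 = 4.
Diaz wins the head-to-head 7–4.

Diaz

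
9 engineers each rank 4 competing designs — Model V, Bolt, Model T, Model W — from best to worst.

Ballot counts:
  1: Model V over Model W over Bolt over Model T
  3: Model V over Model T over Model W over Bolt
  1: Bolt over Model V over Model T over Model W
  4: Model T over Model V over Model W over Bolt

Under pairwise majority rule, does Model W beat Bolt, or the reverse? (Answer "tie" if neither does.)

Ballots ranking Model W above Bolt: 1 + 3 + 4 = 8.
Ballots ranking Bolt above Model W: 9 − 8 = 1.
Model W wins the head-to-head 8–1.

Model W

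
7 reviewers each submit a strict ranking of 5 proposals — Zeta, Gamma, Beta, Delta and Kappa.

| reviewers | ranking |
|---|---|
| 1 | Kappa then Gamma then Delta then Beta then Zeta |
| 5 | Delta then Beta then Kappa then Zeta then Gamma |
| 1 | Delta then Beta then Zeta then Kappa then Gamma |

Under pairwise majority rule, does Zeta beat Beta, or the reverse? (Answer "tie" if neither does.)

No ballot ranks Zeta above Beta: 0.
Ballots ranking Beta above Zeta: 7 − 0 = 7.
Beta wins the head-to-head 7–0.

Beta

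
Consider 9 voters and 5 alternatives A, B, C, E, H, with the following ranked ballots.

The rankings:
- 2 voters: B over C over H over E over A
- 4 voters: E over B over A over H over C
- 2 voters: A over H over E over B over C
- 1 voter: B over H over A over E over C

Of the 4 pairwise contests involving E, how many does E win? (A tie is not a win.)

E against each rival (9 voters):
E vs A: E wins 6–3.
E vs B: 4+2 = 6 for E, 3 for B — E by 6–3.
E vs C: E, 7–2.
E vs H: 4 for E, 5 for H — H by 5–4.
E beats A, B, C; loses to H — 3 pairwise wins.

3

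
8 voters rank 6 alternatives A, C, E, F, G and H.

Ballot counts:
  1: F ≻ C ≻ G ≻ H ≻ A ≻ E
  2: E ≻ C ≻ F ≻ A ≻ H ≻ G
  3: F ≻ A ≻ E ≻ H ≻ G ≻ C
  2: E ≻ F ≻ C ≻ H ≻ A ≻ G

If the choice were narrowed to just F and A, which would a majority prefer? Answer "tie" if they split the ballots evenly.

Ballots ranking F above A: 1 + 2 + 3 + 2 = 8.
Ballots ranking A above F: 8 − 8 = 0.
F wins the head-to-head 8–0.

F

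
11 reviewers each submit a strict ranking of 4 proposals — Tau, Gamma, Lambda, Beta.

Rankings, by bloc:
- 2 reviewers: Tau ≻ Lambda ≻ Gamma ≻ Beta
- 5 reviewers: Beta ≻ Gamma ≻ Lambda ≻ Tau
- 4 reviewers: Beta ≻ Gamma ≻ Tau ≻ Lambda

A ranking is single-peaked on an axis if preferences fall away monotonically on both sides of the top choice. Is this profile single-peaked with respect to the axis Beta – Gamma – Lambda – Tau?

Axis positions: Beta=1, Gamma=2, Lambda=3, Tau=4.
Bloc 1 (peak Tau at position 4): ranking walks positions 4-3-2-1, expanding outward from the peak — single-peaked.
Bloc 2 (peak Beta at position 1): ranking walks positions 1-2-3-4, expanding outward from the peak — single-peaked.
Bloc 3: ranking walks positions 1-2-4-3; Tau is ranked above Lambda even though Lambda lies between Tau and the peak Beta on the axis — preferences dip and rise again. Not single-peaked.
Bloc 3 violates single-peakedness, so the profile is not single-peaked on this axis.

no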